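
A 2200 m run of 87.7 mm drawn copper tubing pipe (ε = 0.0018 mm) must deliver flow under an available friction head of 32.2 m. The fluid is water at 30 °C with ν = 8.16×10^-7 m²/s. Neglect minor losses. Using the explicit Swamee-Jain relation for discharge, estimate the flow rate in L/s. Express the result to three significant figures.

Q ≈ 7.32 L/s

Swamee-Jain (Type II): Q = -0.965·√(gD⁵h_f/L)·ln[ε/(3.7D) + √(3.17ν²L/(gD³h_f))]
√(gD⁵h_f/L) = √(9.81·0.0877⁵·32.2/2200) = 8.631×10^-4
ε/(3.7D) = 5.55×10^-6; √(3.17ν²L/(gD³h_f)) = 1.48×10^-4
Q = -0.965·8.631×10^-4·ln(1.532×10^-4) = 0.007316 m³/s
Check: V = 1.21 m/s, Re = 1.30×10^5, f = 0.01706, h_f = 32.0 m ≈ 32.2 m ✓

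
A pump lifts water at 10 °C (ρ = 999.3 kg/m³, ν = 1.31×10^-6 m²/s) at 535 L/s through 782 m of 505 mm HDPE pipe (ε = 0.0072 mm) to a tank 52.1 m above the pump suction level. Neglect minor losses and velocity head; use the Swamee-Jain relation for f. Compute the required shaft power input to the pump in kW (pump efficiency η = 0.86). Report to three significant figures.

V = 4Q/(πD²) = 2.671 m/s; Re = 1.03×10^6; ε/D = 1.43×10^-5; f = 0.01190
h_f = f(L/D)V²/2g = 6.702 m
Total head H = z + h_f = 52.1 + 6.702 = 58.80 m
P_hyd = ρgQH = 999.3·9.81·0.535·58.80 = 308.4 kW
P_shaft = P_hyd/η = 308.4/0.86 = 358.6 kW

P_shaft ≈ 359 kW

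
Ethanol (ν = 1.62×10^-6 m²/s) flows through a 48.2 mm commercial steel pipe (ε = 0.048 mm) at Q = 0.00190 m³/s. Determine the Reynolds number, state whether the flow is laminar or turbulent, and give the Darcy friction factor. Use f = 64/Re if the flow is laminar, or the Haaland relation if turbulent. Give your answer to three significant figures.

Re ≈ 3.10×10^4; turbulent; f ≈ 0.0255

V = 4Q/(πD²) = 1.041 m/s
Re = VD/ν = 1.041·0.0482/1.62×10^-6 = 3.10×10^4
Re > 4000 → turbulent; ε/D = 9.96×10^-4
Haaland: f = 0.02550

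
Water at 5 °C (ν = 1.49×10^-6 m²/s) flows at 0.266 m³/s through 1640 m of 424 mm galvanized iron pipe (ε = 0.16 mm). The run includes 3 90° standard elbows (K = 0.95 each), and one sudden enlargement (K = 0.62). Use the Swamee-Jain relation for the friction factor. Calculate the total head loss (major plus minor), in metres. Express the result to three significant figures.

H_L ≈ 12.4 m

V = 4Q/(πD²) = 1.884 m/s; V²/2g = 0.1809 m
Re = 5.36×10^5, ε/D = 3.77×10^-4 → f = 0.01689 (Swamee-Jain)
Major: h_f = f(L/D)·V²/2g = 0.01689·3868·0.1809 = 11.82 m
Minor: ΣK = 3.47; h_m = ΣK·V²/2g = 0.6277 m
Total H_L = 11.82 + 0.6277 = 12.44 m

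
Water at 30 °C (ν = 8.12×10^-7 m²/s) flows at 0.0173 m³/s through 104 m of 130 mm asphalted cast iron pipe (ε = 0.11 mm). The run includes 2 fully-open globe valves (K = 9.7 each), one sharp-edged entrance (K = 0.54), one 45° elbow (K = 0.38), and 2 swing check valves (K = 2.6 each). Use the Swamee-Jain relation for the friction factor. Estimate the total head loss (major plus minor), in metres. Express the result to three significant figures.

V = 4Q/(πD²) = 1.303 m/s; V²/2g = 0.08658 m
Re = 2.09×10^5, ε/D = 8.46×10^-4 → f = 0.02051 (Swamee-Jain)
Major: h_f = f(L/D)·V²/2g = 0.02051·800.0·0.08658 = 1.420 m
Minor: ΣK = 25.5; h_m = ΣK·V²/2g = 2.210 m
Total H_L = 1.420 + 2.210 = 3.630 m

H_L ≈ 3.63 m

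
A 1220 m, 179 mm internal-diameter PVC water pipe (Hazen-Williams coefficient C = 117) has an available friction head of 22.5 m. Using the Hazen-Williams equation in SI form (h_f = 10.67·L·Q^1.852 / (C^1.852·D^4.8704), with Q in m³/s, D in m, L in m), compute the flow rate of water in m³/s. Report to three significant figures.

Q ≈ 0.0409 m³/s

Rearranging: Q = [h_f·C^1.852·D^4.8704 / (10.67·L)]^(1/1.852)
Q = [22.5·117^1.852·0.179^4.8704 / (10.67·1220)]^0.540 = 0.04091 m³/s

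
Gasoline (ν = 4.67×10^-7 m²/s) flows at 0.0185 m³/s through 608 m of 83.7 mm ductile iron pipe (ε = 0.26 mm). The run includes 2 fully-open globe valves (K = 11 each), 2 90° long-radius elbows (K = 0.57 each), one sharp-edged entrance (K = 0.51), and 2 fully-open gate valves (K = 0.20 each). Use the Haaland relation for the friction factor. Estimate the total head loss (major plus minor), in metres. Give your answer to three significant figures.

H_L ≈ 126 m

V = 4Q/(πD²) = 3.362 m/s; V²/2g = 0.5762 m
Re = 6.03×10^5, ε/D = 0.00311 → f = 0.02667 (Haaland)
Major: h_f = f(L/D)·V²/2g = 0.02667·7264·0.5762 = 111.6 m
Minor: ΣK = 24.1; h_m = ΣK·V²/2g = 13.86 m
Total H_L = 111.6 + 13.86 = 125.5 m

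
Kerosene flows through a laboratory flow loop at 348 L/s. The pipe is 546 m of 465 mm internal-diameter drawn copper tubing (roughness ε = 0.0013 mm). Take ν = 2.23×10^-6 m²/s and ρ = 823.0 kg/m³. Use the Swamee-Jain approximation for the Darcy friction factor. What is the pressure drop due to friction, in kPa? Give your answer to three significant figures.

V = 4Q/(πD²) = 4·0.348/(π·0.465²) = 2.049 m/s
Re = VD/ν = 2.049·0.465/2.23×10^-6 = 4.27×10^5 → turbulent
ε/D = 0.0013/465 = 2.80×10^-6
Swamee-Jain: f = 0.01351
h_f = f(L/D)V²/(2g) = 0.01351·(546/0.465)·2.049²/(2·9.81) = 3.395 m
Δp = ρg·h_f = 823.0·9.81·3.395 = 27.41 kPa

Δp ≈ 27.4 kPa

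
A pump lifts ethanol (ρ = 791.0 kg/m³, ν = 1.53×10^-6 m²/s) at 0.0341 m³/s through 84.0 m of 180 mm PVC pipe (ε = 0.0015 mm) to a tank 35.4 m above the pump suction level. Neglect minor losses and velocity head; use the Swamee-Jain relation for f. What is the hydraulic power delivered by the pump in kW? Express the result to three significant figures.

V = 4Q/(πD²) = 1.340 m/s; Re = 1.58×10^5; ε/D = 8.33×10^-6; f = 0.01634
h_f = f(L/D)V²/2g = 0.6981 m
Total head H = z + h_f = 35.4 + 0.6981 = 36.10 m
P_hyd = ρgQH = 791.0·9.81·0.0341·36.10 = 9.552 kW

P_hyd ≈ 9.55 kW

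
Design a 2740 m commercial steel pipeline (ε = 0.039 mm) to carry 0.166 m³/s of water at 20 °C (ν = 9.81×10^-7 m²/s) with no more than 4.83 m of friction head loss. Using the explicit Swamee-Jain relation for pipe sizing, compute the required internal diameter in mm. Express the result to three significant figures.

D ≈ 456 mm

Swamee-Jain (Type III): D = 0.66·[ε^1.25·(LQ²/(gh_f))^4.75 + ν·Q^9.4·(L/(gh_f))^5.2]^0.04
LQ²/(gh_f) = 1.593; L/(gh_f) = 57.83
Term 1 = ε^1.25·(…)^4.75 = 2.82×10^-5; Term 2 = ν·Q^9.4·(…)^5.2 = 6.66×10^-5
D = 0.66·(2.82×10^-5 + 6.66×10^-5)^0.04 = 0.4556 m = 456 mm
Check: V = 1.02 m/s, Re = 4.73×10^5, f = 0.01439, h_f = 4.57 m ≈ 4.83 m ✓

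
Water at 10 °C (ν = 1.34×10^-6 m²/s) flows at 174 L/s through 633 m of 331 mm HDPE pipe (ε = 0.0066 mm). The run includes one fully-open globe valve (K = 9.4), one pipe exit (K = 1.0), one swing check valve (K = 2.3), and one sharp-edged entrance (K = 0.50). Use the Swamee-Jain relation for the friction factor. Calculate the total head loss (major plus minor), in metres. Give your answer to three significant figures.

V = 4Q/(πD²) = 2.022 m/s; V²/2g = 0.2084 m
Re = 4.99×10^5, ε/D = 1.99×10^-5 → f = 0.01341 (Swamee-Jain)
Major: h_f = f(L/D)·V²/2g = 0.01341·1912·0.2084 = 5.344 m
Minor: ΣK = 13.2; h_m = ΣK·V²/2g = 2.751 m
Total H_L = 5.344 + 2.751 = 8.095 m

H_L ≈ 8.09 m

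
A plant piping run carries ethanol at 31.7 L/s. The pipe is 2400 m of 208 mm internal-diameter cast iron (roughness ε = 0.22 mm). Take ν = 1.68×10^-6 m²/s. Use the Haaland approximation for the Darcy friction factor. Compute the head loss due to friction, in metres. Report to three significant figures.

V = 4Q/(πD²) = 4·0.0317/(π·0.208²) = 0.9329 m/s
Re = VD/ν = 0.9329·0.208/1.68×10^-6 = 1.16×10^5 → turbulent
ε/D = 0.22/208 = 0.00106
Haaland: f = 0.02190
h_f = f(L/D)V²/(2g) = 0.02190·(2400/0.208)·0.9329²/(2·9.81) = 11.21 m

h_f ≈ 11.2 m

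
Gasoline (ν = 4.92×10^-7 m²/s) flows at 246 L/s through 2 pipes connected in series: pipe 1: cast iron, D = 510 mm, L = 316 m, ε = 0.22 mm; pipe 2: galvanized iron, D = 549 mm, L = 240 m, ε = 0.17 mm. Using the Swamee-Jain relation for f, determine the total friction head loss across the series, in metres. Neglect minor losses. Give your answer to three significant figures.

Pipe 1: V = 1.204 m/s, Re = 1.25×10^6, ε/D = 4.31×10^-4, f = 0.01670, h_1 = f(L/D)V²/2g = 0.7650 m
Pipe 2: V = 1.039 m/s, Re = 1.16×10^6, ε/D = 3.10×10^-4, f = 0.01575, h_2 = f(L/D)V²/2g = 0.3790 m
Series → Q common, losses add: H = Σh = 1.144 m

H ≈ 1.14 m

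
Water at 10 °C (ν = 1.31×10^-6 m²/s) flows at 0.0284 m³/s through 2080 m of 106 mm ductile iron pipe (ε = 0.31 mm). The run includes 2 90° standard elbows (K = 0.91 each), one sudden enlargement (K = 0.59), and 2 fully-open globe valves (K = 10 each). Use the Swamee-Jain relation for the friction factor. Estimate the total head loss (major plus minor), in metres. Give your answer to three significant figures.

H_L ≈ 288 m

V = 4Q/(πD²) = 3.218 m/s; V²/2g = 0.5279 m
Re = 2.60×10^5, ε/D = 0.00292 → f = 0.02667 (Swamee-Jain)
Major: h_f = f(L/D)·V²/2g = 0.02667·19623·0.5279 = 276.2 m
Minor: ΣK = 22.4; h_m = ΣK·V²/2g = 11.83 m
Total H_L = 276.2 + 11.83 = 288.0 m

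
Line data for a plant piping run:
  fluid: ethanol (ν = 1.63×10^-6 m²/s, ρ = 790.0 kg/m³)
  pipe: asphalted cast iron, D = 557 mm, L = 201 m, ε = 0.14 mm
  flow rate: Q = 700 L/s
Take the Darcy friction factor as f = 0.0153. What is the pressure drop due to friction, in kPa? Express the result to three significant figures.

V = 4Q/(πD²) = 4·0.700/(π·0.557²) = 2.873 m/s
h_f = f(L/D)V²/(2g) = 0.01530·(201/0.557)·2.873²/(2·9.81) = 2.322 m
Δp = ρg·h_f = 790.0·9.81·2.322 = 18.00 kPa

Δp ≈ 18.0 kPa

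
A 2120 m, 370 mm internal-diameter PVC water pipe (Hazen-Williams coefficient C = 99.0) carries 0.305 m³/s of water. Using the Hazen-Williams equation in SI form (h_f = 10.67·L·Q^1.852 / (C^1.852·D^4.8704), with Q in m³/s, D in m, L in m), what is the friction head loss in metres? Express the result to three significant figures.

h_f = 10.67·2120·0.305^1.852 / (99.0^1.852·0.370^4.8704) = 64.05 m

h_f ≈ 64.1 m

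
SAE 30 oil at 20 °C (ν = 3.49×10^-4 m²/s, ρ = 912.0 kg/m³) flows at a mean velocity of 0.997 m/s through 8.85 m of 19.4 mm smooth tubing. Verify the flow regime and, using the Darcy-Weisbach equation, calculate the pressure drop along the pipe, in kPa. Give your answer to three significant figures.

Δp ≈ 239 kPa

Re = VD/ν = 0.997·0.01940/3.49×10^-4 = 55.4 → laminar (Re < 2300)
f = 64/Re = 1.155
h_f = f(L/D)V²/(2g) = 1.155·(8.85/0.01940)·0.997²/(2·9.81) = 26.69 m
Δp = ρg·h_f = 912.0·9.81·26.69 = 238.8 kPa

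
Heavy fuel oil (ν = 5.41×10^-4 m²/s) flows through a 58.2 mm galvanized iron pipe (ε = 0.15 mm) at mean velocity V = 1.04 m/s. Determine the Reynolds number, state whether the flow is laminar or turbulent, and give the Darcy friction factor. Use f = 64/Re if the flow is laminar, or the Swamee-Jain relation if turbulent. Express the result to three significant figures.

Re = VD/ν = 1.040·0.0582/5.41×10^-4 = 112
Re < 2300 → laminar → f = 64/Re = 0.5720

Re ≈ 112; laminar; f = 64/Re ≈ 0.572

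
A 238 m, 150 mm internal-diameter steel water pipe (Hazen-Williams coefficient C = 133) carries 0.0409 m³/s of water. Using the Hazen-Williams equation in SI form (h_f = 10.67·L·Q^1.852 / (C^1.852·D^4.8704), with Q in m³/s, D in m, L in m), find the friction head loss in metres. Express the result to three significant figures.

h_f ≈ 8.19 m

h_f = 10.67·238·0.0409^1.852 / (133^1.852·0.150^4.8704) = 8.185 m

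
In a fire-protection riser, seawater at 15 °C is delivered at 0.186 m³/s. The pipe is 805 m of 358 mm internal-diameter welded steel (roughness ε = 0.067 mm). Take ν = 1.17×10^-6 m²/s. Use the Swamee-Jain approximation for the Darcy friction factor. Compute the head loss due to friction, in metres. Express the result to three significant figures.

V = 4Q/(πD²) = 4·0.186/(π·0.358²) = 1.848 m/s
Re = VD/ν = 1.848·0.358/1.17×10^-6 = 5.65×10^5 → turbulent
ε/D = 0.067/358 = 1.87×10^-4
Swamee-Jain: f = 0.01523
h_f = f(L/D)V²/(2g) = 0.01523·(805/0.358)·1.848²/(2·9.81) = 5.959 m

h_f ≈ 5.96 m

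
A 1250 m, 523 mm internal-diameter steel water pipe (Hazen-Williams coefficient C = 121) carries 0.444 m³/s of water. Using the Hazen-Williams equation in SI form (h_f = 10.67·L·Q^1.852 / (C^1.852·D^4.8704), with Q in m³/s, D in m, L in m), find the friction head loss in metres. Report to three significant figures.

h_f = 10.67·1250·0.444^1.852 / (121^1.852·0.523^4.8704) = 9.677 m

h_f ≈ 9.68 m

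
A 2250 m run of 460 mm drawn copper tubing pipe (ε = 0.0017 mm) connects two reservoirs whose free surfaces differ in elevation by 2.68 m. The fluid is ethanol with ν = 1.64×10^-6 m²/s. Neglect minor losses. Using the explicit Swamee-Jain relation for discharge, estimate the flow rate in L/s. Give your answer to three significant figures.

Swamee-Jain (Type II): Q = -0.965·√(gD⁵h_f/L)·ln[ε/(3.7D) + √(3.17ν²L/(gD³h_f))]
√(gD⁵h_f/L) = √(9.81·0.460⁵·2.68/2250) = 0.01551
ε/(3.7D) = 9.99×10^-7; √(3.17ν²L/(gD³h_f)) = 8.66×10^-5
Q = -0.965·0.01551·ln(8.758×10^-5) = 0.1399 m³/s
Check: V = 0.842 m/s, Re = 2.36×10^5, f = 0.01508, h_f = 2.66 m ≈ 2.68 m ✓

Q ≈ 140 L/s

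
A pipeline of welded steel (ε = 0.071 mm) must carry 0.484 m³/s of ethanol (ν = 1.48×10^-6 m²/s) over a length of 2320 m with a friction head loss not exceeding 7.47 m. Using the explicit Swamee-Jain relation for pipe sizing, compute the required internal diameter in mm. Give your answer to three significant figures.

Swamee-Jain (Type III): D = 0.66·[ε^1.25·(LQ²/(gh_f))^4.75 + ν·Q^9.4·(L/(gh_f))^5.2]^0.04
LQ²/(gh_f) = 7.416; L/(gh_f) = 31.66
Term 1 = ε^1.25·(…)^4.75 = 0.0886; Term 2 = ν·Q^9.4·(…)^5.2 = 0.102
D = 0.66·(0.0886 + 0.102)^0.04 = 0.6177 m = 618 mm
Check: V = 1.62 m/s, Re = 6.74×10^5, f = 0.01420, h_f = 7.09 m ≈ 7.47 m ✓

D ≈ 618 mm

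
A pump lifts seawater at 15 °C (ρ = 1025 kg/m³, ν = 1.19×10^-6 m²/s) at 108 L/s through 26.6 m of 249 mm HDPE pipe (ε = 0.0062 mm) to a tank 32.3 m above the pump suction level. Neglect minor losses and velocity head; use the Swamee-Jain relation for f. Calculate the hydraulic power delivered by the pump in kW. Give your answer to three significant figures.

V = 4Q/(πD²) = 2.218 m/s; Re = 4.64×10^5; ε/D = 2.49×10^-5; f = 0.01364
h_f = f(L/D)V²/2g = 0.3653 m
Total head H = z + h_f = 32.3 + 0.3653 = 32.67 m
P_hyd = ρgQH = 1025·9.81·0.108·32.67 = 35.47 kW

P_hyd ≈ 35.5 kW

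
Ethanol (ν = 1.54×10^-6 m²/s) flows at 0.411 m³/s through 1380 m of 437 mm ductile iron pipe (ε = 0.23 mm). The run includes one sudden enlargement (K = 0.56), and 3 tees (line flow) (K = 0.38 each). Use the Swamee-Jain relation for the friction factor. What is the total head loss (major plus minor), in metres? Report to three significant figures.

V = 4Q/(πD²) = 2.740 m/s; V²/2g = 0.3827 m
Re = 7.78×10^5, ε/D = 5.26×10^-4 → f = 0.01762 (Swamee-Jain)
Major: h_f = f(L/D)·V²/2g = 0.01762·3158·0.3827 = 21.29 m
Minor: ΣK = 1.70; h_m = ΣK·V²/2g = 0.6506 m
Total H_L = 21.29 + 0.6506 = 21.94 m

H_L ≈ 21.9 m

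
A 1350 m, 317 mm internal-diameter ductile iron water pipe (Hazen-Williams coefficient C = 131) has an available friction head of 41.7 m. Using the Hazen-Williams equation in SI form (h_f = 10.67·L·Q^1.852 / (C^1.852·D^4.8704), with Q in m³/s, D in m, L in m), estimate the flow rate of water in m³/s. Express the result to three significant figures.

Q ≈ 0.272 m³/s

Rearranging: Q = [h_f·C^1.852·D^4.8704 / (10.67·L)]^(1/1.852)
Q = [41.7·131^1.852·0.317^4.8704 / (10.67·1350)]^0.540 = 0.2720 m³/s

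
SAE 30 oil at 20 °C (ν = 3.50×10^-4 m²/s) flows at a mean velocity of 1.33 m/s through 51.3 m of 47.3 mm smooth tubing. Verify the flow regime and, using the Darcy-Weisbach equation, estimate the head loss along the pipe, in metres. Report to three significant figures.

Re = VD/ν = 1.33·0.04730/3.50×10^-4 = 180 → laminar (Re < 2300)
f = 64/Re = 0.3561
h_f = f(L/D)V²/(2g) = 0.3561·(51.3/0.04730)·1.33²/(2·9.81) = 34.82 m

h_f ≈ 34.8 m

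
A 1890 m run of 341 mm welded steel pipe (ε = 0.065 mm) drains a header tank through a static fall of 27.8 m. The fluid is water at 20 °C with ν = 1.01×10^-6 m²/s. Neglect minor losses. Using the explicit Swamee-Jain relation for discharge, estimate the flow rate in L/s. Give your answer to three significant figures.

Swamee-Jain (Type II): Q = -0.965·√(gD⁵h_f/L)·ln[ε/(3.7D) + √(3.17ν²L/(gD³h_f))]
√(gD⁵h_f/L) = √(9.81·0.341⁵·27.8/1890) = 0.02579
ε/(3.7D) = 5.15×10^-5; √(3.17ν²L/(gD³h_f)) = 2.38×10^-5
Q = -0.965·0.02579·ln(7.529×10^-5) = 0.2363 m³/s
Check: V = 2.59 m/s, Re = 8.74×10^5, f = 0.01479, h_f = 28.0 m ≈ 27.8 m ✓

Q ≈ 236 L/s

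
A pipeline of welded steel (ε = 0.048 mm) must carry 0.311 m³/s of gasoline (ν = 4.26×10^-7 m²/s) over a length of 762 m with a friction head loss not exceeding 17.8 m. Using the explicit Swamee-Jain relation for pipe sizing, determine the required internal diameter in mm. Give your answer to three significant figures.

D ≈ 344 mm

Swamee-Jain (Type III): D = 0.66·[ε^1.25·(LQ²/(gh_f))^4.75 + ν·Q^9.4·(L/(gh_f))^5.2]^0.04
LQ²/(gh_f) = 0.4221; L/(gh_f) = 4.364
Term 1 = ε^1.25·(…)^4.75 = 6.64×10^-8; Term 2 = ν·Q^9.4·(…)^5.2 = 1.54×10^-8
D = 0.66·(6.64×10^-8 + 1.54×10^-8)^0.04 = 0.3436 m = 344 mm
Check: V = 3.35 m/s, Re = 2.71×10^6, f = 0.01335, h_f = 17.0 m ≈ 17.8 m ✓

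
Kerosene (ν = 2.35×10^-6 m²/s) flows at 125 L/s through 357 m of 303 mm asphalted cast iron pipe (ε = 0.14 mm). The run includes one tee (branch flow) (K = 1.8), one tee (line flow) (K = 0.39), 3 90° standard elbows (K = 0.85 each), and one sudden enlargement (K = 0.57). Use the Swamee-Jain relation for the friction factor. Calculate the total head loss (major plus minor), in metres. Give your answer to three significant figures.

H_L ≈ 4.16 m

V = 4Q/(πD²) = 1.734 m/s; V²/2g = 0.1532 m
Re = 2.24×10^5, ε/D = 4.62×10^-4 → f = 0.01854 (Swamee-Jain)
Major: h_f = f(L/D)·V²/2g = 0.01854·1178·0.1532 = 3.346 m
Minor: ΣK = 5.31; h_m = ΣK·V²/2g = 0.8133 m
Total H_L = 3.346 + 0.8133 = 4.160 m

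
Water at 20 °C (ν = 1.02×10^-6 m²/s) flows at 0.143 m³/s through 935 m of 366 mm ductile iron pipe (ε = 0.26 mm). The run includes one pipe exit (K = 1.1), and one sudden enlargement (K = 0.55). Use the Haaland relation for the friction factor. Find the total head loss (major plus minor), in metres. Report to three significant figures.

H_L ≈ 4.68 m

V = 4Q/(πD²) = 1.359 m/s; V²/2g = 0.09416 m
Re = 4.88×10^5, ε/D = 7.10×10^-4 → f = 0.01881 (Haaland)
Major: h_f = f(L/D)·V²/2g = 0.01881·2555·0.09416 = 4.525 m
Minor: ΣK = 1.65; h_m = ΣK·V²/2g = 0.1554 m
Total H_L = 4.525 + 0.1554 = 4.681 m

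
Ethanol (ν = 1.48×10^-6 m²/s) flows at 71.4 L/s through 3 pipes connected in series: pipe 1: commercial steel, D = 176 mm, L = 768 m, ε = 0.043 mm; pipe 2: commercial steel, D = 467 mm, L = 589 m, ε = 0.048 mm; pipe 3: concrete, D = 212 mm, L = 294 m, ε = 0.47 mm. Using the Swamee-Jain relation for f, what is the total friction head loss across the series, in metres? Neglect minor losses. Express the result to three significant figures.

Pipe 1: V = 2.935 m/s, Re = 3.49×10^5, ε/D = 2.44×10^-4, f = 0.01641, h_1 = f(L/D)V²/2g = 31.43 m
Pipe 2: V = 0.4168 m/s, Re = 1.32×10^5, ε/D = 1.03×10^-4, f = 0.01758, h_2 = f(L/D)V²/2g = 0.1964 m
Pipe 3: V = 2.023 m/s, Re = 2.90×10^5, ε/D = 0.00222, f = 0.02481, h_3 = f(L/D)V²/2g = 7.173 m
Series → Q common, losses add: H = Σh = 38.80 m

H ≈ 38.8 m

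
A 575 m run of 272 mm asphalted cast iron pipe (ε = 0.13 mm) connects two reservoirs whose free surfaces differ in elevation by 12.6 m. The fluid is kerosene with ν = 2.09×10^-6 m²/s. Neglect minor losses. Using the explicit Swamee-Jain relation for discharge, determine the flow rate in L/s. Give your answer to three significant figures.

Q ≈ 148 L/s

Swamee-Jain (Type II): Q = -0.965·√(gD⁵h_f/L)·ln[ε/(3.7D) + √(3.17ν²L/(gD³h_f))]
√(gD⁵h_f/L) = √(9.81·0.272⁵·12.6/575) = 0.01789
ε/(3.7D) = 1.29×10^-4; √(3.17ν²L/(gD³h_f)) = 5.66×10^-5
Q = -0.965·0.01789·ln(1.857×10^-4) = 0.1483 m³/s
Check: V = 2.55 m/s, Re = 3.32×10^5, f = 0.01807, h_f = 12.7 m ≈ 12.6 m ✓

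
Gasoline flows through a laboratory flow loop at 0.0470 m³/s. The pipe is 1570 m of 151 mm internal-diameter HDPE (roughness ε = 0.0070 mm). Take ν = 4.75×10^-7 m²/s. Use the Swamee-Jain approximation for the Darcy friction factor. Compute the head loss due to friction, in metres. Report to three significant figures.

h_f ≈ 47.0 m

V = 4Q/(πD²) = 4·0.0470/(π·0.151²) = 2.625 m/s
Re = VD/ν = 2.625·0.151/4.75×10^-7 = 8.34×10^5 → turbulent
ε/D = 0.0070/151 = 4.64×10^-5
Swamee-Jain: f = 0.01289
h_f = f(L/D)V²/(2g) = 0.01289·(1570/0.151)·2.625²/(2·9.81) = 47.05 m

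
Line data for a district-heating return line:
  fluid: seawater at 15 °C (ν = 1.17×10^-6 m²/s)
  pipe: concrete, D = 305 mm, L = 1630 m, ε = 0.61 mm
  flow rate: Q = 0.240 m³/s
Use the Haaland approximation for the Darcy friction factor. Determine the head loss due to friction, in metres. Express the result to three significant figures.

V = 4Q/(πD²) = 4·0.240/(π·0.305²) = 3.285 m/s
Re = VD/ν = 3.285·0.305/1.17×10^-6 = 8.56×10^5 → turbulent
ε/D = 0.61/305 = 0.00200
Haaland: f = 0.02366
h_f = f(L/D)V²/(2g) = 0.02366·(1630/0.305)·3.285²/(2·9.81) = 69.53 m

h_f ≈ 69.5 m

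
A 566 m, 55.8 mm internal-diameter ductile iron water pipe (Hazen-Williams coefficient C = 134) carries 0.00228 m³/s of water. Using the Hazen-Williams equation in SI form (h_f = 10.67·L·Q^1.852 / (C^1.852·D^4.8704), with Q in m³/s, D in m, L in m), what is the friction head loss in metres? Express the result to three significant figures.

h_f = 10.67·566·0.00228^1.852 / (134^1.852·0.0558^4.8704) = 11.29 m

h_f ≈ 11.3 m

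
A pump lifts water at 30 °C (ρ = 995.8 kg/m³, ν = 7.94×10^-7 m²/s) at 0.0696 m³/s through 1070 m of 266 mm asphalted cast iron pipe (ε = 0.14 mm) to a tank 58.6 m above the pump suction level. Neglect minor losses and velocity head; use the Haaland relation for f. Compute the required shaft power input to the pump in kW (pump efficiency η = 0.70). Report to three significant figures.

V = 4Q/(πD²) = 1.252 m/s; Re = 4.20×10^5; ε/D = 5.26×10^-4; f = 0.01789
h_f = f(L/D)V²/2g = 5.752 m
Total head H = z + h_f = 58.6 + 5.752 = 64.35 m
P_hyd = ρgQH = 995.8·9.81·0.0696·64.35 = 43.75 kW
P_shaft = P_hyd/η = 43.75/0.70 = 62.50 kW

P_shaft ≈ 62.5 kW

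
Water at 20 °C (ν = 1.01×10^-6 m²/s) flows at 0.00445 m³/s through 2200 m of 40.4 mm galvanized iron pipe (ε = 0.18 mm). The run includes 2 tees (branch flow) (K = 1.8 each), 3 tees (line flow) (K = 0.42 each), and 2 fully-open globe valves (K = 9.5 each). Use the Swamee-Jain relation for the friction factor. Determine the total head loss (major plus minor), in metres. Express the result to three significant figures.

V = 4Q/(πD²) = 3.471 m/s; V²/2g = 0.6142 m
Re = 1.39×10^5, ε/D = 0.00446 → f = 0.03029 (Swamee-Jain)
Major: h_f = f(L/D)·V²/2g = 0.03029·54455·0.6142 = 1013 m
Minor: ΣK = 23.9; h_m = ΣK·V²/2g = 14.66 m
Total H_L = 1013 + 14.66 = 1028 m

H_L ≈ 1030 m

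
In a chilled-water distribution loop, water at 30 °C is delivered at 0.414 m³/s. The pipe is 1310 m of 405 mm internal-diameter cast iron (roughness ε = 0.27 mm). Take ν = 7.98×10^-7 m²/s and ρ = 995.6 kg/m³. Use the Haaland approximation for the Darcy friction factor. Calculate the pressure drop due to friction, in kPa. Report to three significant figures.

Δp ≈ 301 kPa

V = 4Q/(πD²) = 4·0.414/(π·0.405²) = 3.214 m/s
Re = VD/ν = 3.214·0.405/7.98×10^-7 = 1.63×10^6 → turbulent
ε/D = 0.27/405 = 6.67×10^-4
Haaland: f = 0.01809
h_f = f(L/D)V²/(2g) = 0.01809·(1310/0.405)·3.214²/(2·9.81) = 30.80 m
Δp = ρg·h_f = 995.6·9.81·30.80 = 300.8 kPa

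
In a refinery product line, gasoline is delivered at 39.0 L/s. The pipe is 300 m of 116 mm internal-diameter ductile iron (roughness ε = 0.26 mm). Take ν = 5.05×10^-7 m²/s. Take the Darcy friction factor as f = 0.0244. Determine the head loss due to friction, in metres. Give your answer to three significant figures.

h_f ≈ 43.8 m

V = 4Q/(πD²) = 4·0.0390/(π·0.116²) = 3.690 m/s
h_f = f(L/D)V²/(2g) = 0.02440·(300/0.116)·3.690²/(2·9.81) = 43.80 m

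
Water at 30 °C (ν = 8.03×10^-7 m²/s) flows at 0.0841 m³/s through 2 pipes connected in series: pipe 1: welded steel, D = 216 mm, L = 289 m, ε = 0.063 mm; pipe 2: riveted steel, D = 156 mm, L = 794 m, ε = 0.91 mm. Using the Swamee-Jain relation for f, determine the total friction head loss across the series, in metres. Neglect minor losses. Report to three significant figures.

Pipe 1: V = 2.295 m/s, Re = 6.17×10^5, ε/D = 2.92×10^-4, f = 0.01608, h_1 = f(L/D)V²/2g = 5.777 m
Pipe 2: V = 4.400 m/s, Re = 8.55×10^5, ε/D = 0.00583, f = 0.03200, h_2 = f(L/D)V²/2g = 160.7 m
Series → Q common, losses add: H = Σh = 166.5 m

H ≈ 166 m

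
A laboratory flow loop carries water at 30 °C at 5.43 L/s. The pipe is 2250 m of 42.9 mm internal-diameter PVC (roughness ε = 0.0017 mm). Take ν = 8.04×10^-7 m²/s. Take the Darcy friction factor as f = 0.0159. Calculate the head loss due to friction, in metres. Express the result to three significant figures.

h_f ≈ 600 m

V = 4Q/(πD²) = 4·0.00543/(π·0.0429²) = 3.757 m/s
h_f = f(L/D)V²/(2g) = 0.01590·(2250/0.0429)·3.757²/(2·9.81) = 599.8 m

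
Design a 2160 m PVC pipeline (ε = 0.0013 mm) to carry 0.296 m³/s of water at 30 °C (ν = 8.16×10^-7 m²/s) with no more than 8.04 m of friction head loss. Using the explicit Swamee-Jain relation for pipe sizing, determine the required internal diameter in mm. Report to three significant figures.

Swamee-Jain (Type III): D = 0.66·[ε^1.25·(LQ²/(gh_f))^4.75 + ν·Q^9.4·(L/(gh_f))^5.2]^0.04
LQ²/(gh_f) = 2.399; L/(gh_f) = 27.39
Term 1 = ε^1.25·(…)^4.75 = 2.81×10^-6; Term 2 = ν·Q^9.4·(…)^5.2 = 2.61×10^-4
D = 0.66·(2.81×10^-6 + 2.61×10^-4)^0.04 = 0.4747 m = 475 mm
Check: V = 1.67 m/s, Re = 9.73×10^5, f = 0.01173, h_f = 7.61 m ≈ 8.04 m ✓

D ≈ 475 mm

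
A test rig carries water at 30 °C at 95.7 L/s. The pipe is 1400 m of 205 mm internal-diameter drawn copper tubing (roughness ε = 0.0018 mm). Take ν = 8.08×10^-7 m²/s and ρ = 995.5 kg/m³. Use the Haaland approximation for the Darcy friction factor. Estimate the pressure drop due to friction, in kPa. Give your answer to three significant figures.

Δp ≈ 352 kPa

V = 4Q/(πD²) = 4·0.0957/(π·0.205²) = 2.899 m/s
Re = VD/ν = 2.899·0.205/8.08×10^-7 = 7.36×10^5 → turbulent
ε/D = 0.0018/205 = 8.78×10^-6
Haaland: f = 0.01234
h_f = f(L/D)V²/(2g) = 0.01234·(1400/0.205)·2.899²/(2·9.81) = 36.09 m
Δp = ρg·h_f = 995.5·9.81·36.09 = 352.5 kPa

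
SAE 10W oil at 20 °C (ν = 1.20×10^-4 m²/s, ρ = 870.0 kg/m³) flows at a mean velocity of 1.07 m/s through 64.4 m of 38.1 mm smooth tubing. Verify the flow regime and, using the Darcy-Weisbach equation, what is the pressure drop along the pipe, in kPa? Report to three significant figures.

Re = VD/ν = 1.07·0.03810/1.20×10^-4 = 340 → laminar (Re < 2300)
f = 64/Re = 0.1884
h_f = f(L/D)V²/(2g) = 0.1884·(64.4/0.03810)·1.07²/(2·9.81) = 18.58 m
Δp = ρg·h_f = 870.0·9.81·18.58 = 158.6 kPa

Δp ≈ 159 kPa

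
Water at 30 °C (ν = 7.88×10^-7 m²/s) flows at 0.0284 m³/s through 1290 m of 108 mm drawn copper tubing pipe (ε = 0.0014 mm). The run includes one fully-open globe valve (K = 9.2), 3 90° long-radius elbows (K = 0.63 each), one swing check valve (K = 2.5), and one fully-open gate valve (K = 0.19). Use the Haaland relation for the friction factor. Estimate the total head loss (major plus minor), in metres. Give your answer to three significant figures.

V = 4Q/(πD²) = 3.100 m/s; V²/2g = 0.4898 m
Re = 4.25×10^5, ε/D = 1.30×10^-5 → f = 0.01358 (Haaland)
Major: h_f = f(L/D)·V²/2g = 0.01358·11944·0.4898 = 79.48 m
Minor: ΣK = 13.8; h_m = ΣK·V²/2g = 6.750 m
Total H_L = 79.48 + 6.750 = 86.23 m

H_L ≈ 86.2 m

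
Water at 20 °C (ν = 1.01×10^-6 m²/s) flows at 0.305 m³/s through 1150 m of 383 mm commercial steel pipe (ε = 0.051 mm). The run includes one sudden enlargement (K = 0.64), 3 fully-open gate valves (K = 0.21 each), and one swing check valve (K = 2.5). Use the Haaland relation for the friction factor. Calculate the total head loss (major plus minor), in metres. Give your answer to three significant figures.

H_L ≈ 16.1 m

V = 4Q/(πD²) = 2.647 m/s; V²/2g = 0.3572 m
Re = 1.00×10^6, ε/D = 1.33×10^-4 → f = 0.01379 (Haaland)
Major: h_f = f(L/D)·V²/2g = 0.01379·3003·0.3572 = 14.79 m
Minor: ΣK = 3.77; h_m = ΣK·V²/2g = 1.347 m
Total H_L = 14.79 + 1.347 = 16.13 m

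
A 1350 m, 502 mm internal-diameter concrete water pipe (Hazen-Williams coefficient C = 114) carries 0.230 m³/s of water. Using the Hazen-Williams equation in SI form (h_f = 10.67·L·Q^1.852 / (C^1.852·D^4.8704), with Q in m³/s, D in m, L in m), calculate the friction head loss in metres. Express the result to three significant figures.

h_f = 10.67·1350·0.230^1.852 / (114^1.852·0.502^4.8704) = 4.214 m

h_f ≈ 4.21 m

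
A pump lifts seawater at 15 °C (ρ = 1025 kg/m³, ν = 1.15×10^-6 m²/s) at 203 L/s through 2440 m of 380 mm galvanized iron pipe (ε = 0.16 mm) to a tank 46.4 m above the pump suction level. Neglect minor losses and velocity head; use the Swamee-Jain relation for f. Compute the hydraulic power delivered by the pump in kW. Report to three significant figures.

V = 4Q/(πD²) = 1.790 m/s; Re = 5.91×10^5; ε/D = 4.21×10^-4; f = 0.01711
h_f = f(L/D)V²/2g = 17.94 m
Total head H = z + h_f = 46.4 + 17.94 = 64.34 m
P_hyd = ρgQH = 1025·9.81·0.203·64.34 = 131.3 kW

P_hyd ≈ 131 kW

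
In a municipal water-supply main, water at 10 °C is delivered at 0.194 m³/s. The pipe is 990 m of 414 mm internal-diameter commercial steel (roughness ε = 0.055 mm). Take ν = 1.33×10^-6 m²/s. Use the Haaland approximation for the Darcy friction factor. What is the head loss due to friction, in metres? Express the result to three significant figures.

h_f ≈ 3.74 m

V = 4Q/(πD²) = 4·0.194/(π·0.414²) = 1.441 m/s
Re = VD/ν = 1.441·0.414/1.33×10^-6 = 4.49×10^5 → turbulent
ε/D = 0.055/414 = 1.33×10^-4
Haaland: f = 0.01479
h_f = f(L/D)V²/(2g) = 0.01479·(990/0.414)·1.441²/(2·9.81) = 3.744 m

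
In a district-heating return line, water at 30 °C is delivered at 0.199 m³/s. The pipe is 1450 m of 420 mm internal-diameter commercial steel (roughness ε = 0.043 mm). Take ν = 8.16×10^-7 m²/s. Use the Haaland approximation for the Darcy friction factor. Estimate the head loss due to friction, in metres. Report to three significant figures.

h_f ≈ 4.98 m

V = 4Q/(πD²) = 4·0.199/(π·0.420²) = 1.436 m/s
Re = VD/ν = 1.436·0.420/8.16×10^-7 = 7.39×10^5 → turbulent
ε/D = 0.043/420 = 1.02×10^-4
Haaland: f = 0.01372
h_f = f(L/D)V²/(2g) = 0.01372·(1450/0.420)·1.436²/(2·9.81) = 4.980 m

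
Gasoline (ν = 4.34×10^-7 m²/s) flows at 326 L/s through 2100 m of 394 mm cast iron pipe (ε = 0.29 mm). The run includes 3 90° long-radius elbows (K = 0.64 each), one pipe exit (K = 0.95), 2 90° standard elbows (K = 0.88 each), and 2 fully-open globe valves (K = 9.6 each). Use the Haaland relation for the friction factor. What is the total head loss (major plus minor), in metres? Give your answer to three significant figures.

H_L ≈ 44.5 m

V = 4Q/(πD²) = 2.674 m/s; V²/2g = 0.3644 m
Re = 2.43×10^6, ε/D = 7.36×10^-4 → f = 0.01842 (Haaland)
Major: h_f = f(L/D)·V²/2g = 0.01842·5330·0.3644 = 35.78 m
Minor: ΣK = 23.8; h_m = ΣK·V²/2g = 8.684 m
Total H_L = 35.78 + 8.684 = 44.47 m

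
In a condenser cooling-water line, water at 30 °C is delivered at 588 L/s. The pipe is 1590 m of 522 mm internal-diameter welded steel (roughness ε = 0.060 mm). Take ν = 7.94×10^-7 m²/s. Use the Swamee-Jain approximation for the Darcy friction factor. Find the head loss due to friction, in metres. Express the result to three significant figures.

h_f ≈ 15.5 m

V = 4Q/(πD²) = 4·0.588/(π·0.522²) = 2.748 m/s
Re = VD/ν = 2.748·0.522/7.94×10^-7 = 1.81×10^6 → turbulent
ε/D = 0.060/522 = 1.15×10^-4
Swamee-Jain: f = 0.01320
h_f = f(L/D)V²/(2g) = 0.01320·(1590/0.522)·2.748²/(2·9.81) = 15.47 m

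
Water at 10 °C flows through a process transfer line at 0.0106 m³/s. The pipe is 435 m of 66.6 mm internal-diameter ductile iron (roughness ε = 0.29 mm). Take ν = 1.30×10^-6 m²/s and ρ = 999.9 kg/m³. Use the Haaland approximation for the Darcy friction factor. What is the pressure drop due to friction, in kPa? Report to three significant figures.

V = 4Q/(πD²) = 4·0.0106/(π·0.0666²) = 3.043 m/s
Re = VD/ν = 3.043·0.0666/1.30×10^-6 = 1.56×10^5 → turbulent
ε/D = 0.29/66.6 = 0.00435
Haaland: f = 0.02980
h_f = f(L/D)V²/(2g) = 0.02980·(435/0.0666)·3.043²/(2·9.81) = 91.83 m
Δp = ρg·h_f = 999.9·9.81·91.83 = 900.8 kPa

Δp ≈ 901 kPa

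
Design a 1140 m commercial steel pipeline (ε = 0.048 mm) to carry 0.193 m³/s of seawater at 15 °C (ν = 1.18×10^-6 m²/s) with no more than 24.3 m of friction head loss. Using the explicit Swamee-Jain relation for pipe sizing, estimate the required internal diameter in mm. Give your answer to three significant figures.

Swamee-Jain (Type III): D = 0.66·[ε^1.25·(LQ²/(gh_f))^4.75 + ν·Q^9.4·(L/(gh_f))^5.2]^0.04
LQ²/(gh_f) = 0.1781; L/(gh_f) = 4.782
Term 1 = ε^1.25·(…)^4.75 = 1.10×10^-9; Term 2 = ν·Q^9.4·(…)^5.2 = 7.77×10^-10
D = 0.66·(1.10×10^-9 + 7.77×10^-10)^0.04 = 0.2955 m = 295 mm
Check: V = 2.81 m/s, Re = 7.05×10^5, f = 0.01470, h_f = 22.9 m ≈ 24.3 m ✓

D ≈ 295 mm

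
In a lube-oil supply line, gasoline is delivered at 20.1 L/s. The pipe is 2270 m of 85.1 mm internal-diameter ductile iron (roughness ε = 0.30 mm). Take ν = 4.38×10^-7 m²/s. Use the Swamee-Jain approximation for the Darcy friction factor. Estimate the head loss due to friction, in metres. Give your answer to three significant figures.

h_f ≈ 470 m

V = 4Q/(πD²) = 4·0.0201/(π·0.0851²) = 3.534 m/s
Re = VD/ν = 3.534·0.0851/4.38×10^-7 = 6.87×10^5 → turbulent
ε/D = 0.30/85.1 = 0.00353
Swamee-Jain: f = 0.02766
h_f = f(L/D)V²/(2g) = 0.02766·(2270/0.0851)·3.534²/(2·9.81) = 469.5 m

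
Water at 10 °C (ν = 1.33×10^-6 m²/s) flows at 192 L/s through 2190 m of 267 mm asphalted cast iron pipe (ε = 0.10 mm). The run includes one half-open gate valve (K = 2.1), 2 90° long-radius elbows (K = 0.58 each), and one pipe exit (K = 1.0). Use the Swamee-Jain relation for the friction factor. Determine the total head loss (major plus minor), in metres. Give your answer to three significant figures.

H_L ≈ 84.4 m

V = 4Q/(πD²) = 3.429 m/s; V²/2g = 0.5993 m
Re = 6.88×10^5, ε/D = 3.75×10^-4 → f = 0.01665 (Swamee-Jain)
Major: h_f = f(L/D)·V²/2g = 0.01665·8202·0.5993 = 81.83 m
Minor: ΣK = 4.26; h_m = ΣK·V²/2g = 2.553 m
Total H_L = 81.83 + 2.553 = 84.38 m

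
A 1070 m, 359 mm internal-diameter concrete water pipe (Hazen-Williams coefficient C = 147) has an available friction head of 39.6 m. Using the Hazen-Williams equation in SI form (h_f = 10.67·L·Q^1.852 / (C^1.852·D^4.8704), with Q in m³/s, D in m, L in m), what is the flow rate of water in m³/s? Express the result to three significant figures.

Rearranging: Q = [h_f·C^1.852·D^4.8704 / (10.67·L)]^(1/1.852)
Q = [39.6·147^1.852·0.359^4.8704 / (10.67·1070)]^0.540 = 0.4668 m³/s

Q ≈ 0.467 m³/s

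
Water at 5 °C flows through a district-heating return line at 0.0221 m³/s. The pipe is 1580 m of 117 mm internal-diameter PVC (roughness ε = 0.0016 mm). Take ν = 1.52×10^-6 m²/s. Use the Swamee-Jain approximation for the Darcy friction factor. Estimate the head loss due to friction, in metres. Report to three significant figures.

h_f ≈ 47.6 m

V = 4Q/(πD²) = 4·0.0221/(π·0.117²) = 2.056 m/s
Re = VD/ν = 2.056·0.117/1.52×10^-6 = 1.58×10^5 → turbulent
ε/D = 0.0016/117 = 1.37×10^-5
Swamee-Jain: f = 0.01638
h_f = f(L/D)V²/(2g) = 0.01638·(1580/0.117)·2.056²/(2·9.81) = 47.62 m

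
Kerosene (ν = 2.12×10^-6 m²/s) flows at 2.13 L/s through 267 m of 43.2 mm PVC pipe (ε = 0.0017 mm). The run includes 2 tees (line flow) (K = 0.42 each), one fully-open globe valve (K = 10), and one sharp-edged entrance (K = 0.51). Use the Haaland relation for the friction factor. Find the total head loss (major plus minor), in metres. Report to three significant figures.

V = 4Q/(πD²) = 1.453 m/s; V²/2g = 0.1076 m
Re = 2.96×10^4, ε/D = 3.94×10^-5 → f = 0.02346 (Haaland)
Major: h_f = f(L/D)·V²/2g = 0.02346·6181·0.1076 = 15.61 m
Minor: ΣK = 11.3; h_m = ΣK·V²/2g = 1.222 m
Total H_L = 15.61 + 1.222 = 16.83 m

H_L ≈ 16.8 m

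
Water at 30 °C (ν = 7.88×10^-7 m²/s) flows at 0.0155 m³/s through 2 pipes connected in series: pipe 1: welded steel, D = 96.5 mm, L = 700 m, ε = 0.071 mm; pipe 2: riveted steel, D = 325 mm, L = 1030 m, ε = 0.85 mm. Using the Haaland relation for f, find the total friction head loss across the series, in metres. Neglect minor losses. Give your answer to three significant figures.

Pipe 1: V = 2.119 m/s, Re = 2.60×10^5, ε/D = 7.36×10^-4, f = 0.01947, h_1 = f(L/D)V²/2g = 32.34 m
Pipe 2: V = 0.1868 m/s, Re = 7.71×10^4, ε/D = 0.00262, f = 0.02686, h_2 = f(L/D)V²/2g = 0.1515 m
Series → Q common, losses add: H = Σh = 32.49 m

H ≈ 32.5 m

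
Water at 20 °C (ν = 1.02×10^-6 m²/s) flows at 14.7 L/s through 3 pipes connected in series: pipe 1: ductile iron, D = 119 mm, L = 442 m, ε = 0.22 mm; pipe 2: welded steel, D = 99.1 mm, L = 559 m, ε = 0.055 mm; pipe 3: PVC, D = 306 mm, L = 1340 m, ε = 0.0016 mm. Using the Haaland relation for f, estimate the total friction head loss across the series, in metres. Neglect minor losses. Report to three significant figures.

H ≈ 28.0 m

Pipe 1: V = 1.322 m/s, Re = 1.54×10^5, ε/D = 0.00185, f = 0.02404, h_1 = f(L/D)V²/2g = 7.951 m
Pipe 2: V = 1.906 m/s, Re = 1.85×10^5, ε/D = 5.55×10^-4, f = 0.01904, h_2 = f(L/D)V²/2g = 19.89 m
Pipe 3: V = 0.1999 m/s, Re = 6.00×10^4, ε/D = 5.23×10^-6, f = 0.01990, h_3 = f(L/D)V²/2g = 0.1775 m
Series → Q common, losses add: H = Σh = 28.01 m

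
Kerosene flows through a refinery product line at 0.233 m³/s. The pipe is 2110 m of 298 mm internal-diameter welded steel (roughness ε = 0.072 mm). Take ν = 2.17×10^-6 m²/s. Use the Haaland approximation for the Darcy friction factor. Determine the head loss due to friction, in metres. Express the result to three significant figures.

V = 4Q/(πD²) = 4·0.233/(π·0.298²) = 3.341 m/s
Re = VD/ν = 3.341·0.298/2.17×10^-6 = 4.59×10^5 → turbulent
ε/D = 0.072/298 = 2.42×10^-4
Haaland: f = 0.01577
h_f = f(L/D)V²/(2g) = 0.01577·(2110/0.298)·3.341²/(2·9.81) = 63.51 m

h_f ≈ 63.5 m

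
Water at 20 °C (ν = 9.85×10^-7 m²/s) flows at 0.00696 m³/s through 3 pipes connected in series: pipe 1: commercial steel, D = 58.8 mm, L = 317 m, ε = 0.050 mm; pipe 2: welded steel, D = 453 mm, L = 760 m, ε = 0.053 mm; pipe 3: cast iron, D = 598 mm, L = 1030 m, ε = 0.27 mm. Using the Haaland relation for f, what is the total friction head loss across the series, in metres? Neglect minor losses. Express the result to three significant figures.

Pipe 1: V = 2.563 m/s, Re = 1.53×10^5, ε/D = 8.50×10^-4, f = 0.02066, h_1 = f(L/D)V²/2g = 37.30 m
Pipe 2: V = 0.04318 m/s, Re = 1.99×10^4, ε/D = 1.17×10^-4, f = 0.02598, h_2 = f(L/D)V²/2g = 0.004143 m
Pipe 3: V = 0.02478 m/s, Re = 1.50×10^4, ε/D = 4.52×10^-4, f = 0.02838, h_3 = f(L/D)V²/2g = 0.001530 m
Series → Q common, losses add: H = Σh = 37.31 m

H ≈ 37.3 m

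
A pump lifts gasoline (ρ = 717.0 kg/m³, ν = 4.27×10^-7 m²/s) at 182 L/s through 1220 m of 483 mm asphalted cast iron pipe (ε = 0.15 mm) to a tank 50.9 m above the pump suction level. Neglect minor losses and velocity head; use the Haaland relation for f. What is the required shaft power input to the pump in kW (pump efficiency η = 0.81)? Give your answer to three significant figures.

V = 4Q/(πD²) = 0.9933 m/s; Re = 1.12×10^6; ε/D = 3.11×10^-4; f = 0.01563
h_f = f(L/D)V²/2g = 1.986 m
Total head H = z + h_f = 50.9 + 1.986 = 52.89 m
P_hyd = ρgQH = 717.0·9.81·0.182·52.89 = 67.70 kW
P_shaft = P_hyd/η = 67.70/0.81 = 83.58 kW

P_shaft ≈ 83.6 kW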